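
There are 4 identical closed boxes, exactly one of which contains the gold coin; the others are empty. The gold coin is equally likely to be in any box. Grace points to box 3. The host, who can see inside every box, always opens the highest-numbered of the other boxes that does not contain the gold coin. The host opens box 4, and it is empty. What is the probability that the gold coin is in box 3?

Consider each possible location of the gold coin in turn.
If it is in any of boxes 1, 2, and 3 (prior 1/4 each): box 4 is the highest-numbered option available, probability 1; weight (1/4)·1 = 1/4 each.
If it is in box 4 (prior 1/4): the host opened box 4, so this case is ruled out; weight (1/4)·0 = 0.
The weights sum to 3/4.
So P(the gold coin in box 3 | the host opened box 4) = (1/4) / (3/4) = 1/3.

1/3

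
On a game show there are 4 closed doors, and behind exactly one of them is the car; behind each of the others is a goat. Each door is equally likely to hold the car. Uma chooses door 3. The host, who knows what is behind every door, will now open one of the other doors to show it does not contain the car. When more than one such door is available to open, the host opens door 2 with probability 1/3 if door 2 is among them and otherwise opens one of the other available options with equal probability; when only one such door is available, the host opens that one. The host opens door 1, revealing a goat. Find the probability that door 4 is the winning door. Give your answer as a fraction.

Condition on the true location of the car.
If it is behind door 1 (prior 1/4): the host opened door 1, so this case is ruled out; weight (1/4)·0 = 0.
If it is behind door 2 (prior 1/4): door 2 holds the prize so is unavailable; the host chooses uniformly among the 2 others, probability 1/2; weight (1/4)·(1/2) = 1/8.
If it is behind door 3 (prior 1/4): door 2 is available but not opened; door 1 gets probability (1 − 1/3)/2 = 1/3; weight (1/4)·(1/3) = 1/12.
If it is behind door 4 (prior 1/4): door 2 is available but not opened, probability 2/3; weight (1/4)·(2/3) = 1/6.
The weights sum to 3/8.
So P(the car behind door 4 | the host opened door 1) = (1/6) / (3/8) = 4/9.

4/9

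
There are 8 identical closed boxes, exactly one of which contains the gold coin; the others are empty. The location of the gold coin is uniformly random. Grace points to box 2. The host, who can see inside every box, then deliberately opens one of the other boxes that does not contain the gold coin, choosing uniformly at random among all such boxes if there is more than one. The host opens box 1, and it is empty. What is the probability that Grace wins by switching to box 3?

Condition on the true location of the gold coin.
If it is in box 1 (prior 1/8): the host opened box 1, so this case is ruled out; weight (1/8)·0 = 0.
If it is in box 2 (prior 1/8): the host has 7 equally likely choices, so probability 1/7; weight (1/8)·(1/7) = 1/56.
If it is in any of boxes 3, 4, 5, 6, 7, and 8 (prior 1/8 each): the host has 6 equally likely choices, so probability 1/6; weight (1/8)·(1/6) = 1/48 each.
The weights sum to 1/7.
So P(the gold coin in box 3 | the host opened box 1) = (1/48) / (1/7) = 7/48.

7/48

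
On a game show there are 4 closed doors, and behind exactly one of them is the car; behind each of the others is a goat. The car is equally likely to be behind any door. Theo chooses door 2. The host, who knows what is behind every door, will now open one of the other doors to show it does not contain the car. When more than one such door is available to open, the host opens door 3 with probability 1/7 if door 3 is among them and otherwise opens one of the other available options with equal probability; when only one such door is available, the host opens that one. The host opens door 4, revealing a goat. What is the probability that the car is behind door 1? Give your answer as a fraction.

Condition on the true location of the car.
If it is behind door 1 (prior 1/4): door 3 is available but not opened, probability 6/7; weight (1/4)·(6/7) = 3/14.
If it is behind door 2 (prior 1/4): door 3 is available but not opened; door 4 gets probability (1 − 1/7)/2 = 3/7; weight (1/4)·(3/7) = 3/28.
If it is behind door 3 (prior 1/4): door 3 holds the prize so is unavailable; the host chooses uniformly among the 2 others, probability 1/2; weight (1/4)·(1/2) = 1/8.
If it is behind door 4 (prior 1/4): the host opened door 4, so this case is ruled out; weight (1/4)·0 = 0.
The weights sum to 25/56.
So P(the car behind door 1 | the host opened door 4) = (3/14) / (25/56) = 12/25.

12/25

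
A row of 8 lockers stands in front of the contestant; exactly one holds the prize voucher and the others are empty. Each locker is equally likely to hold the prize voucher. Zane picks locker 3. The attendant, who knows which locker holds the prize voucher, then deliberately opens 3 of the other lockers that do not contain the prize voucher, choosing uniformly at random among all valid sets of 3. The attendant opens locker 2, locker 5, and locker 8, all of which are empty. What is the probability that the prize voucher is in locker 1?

7/32

Consider each possible location of the prize voucher in turn.
If it is in any of lockers 1, 4, 6, and 7 (prior 1/8 each): the attendant has 20 equally likely choices, so probability 1/20; weight (1/8)·(1/20) = 1/160 each.
If it is in any of lockers 2, 5, and 8 (prior 1/8 each): that locker was opened and seen not to hold the prize — ruled out; weight (1/8)·0 = 0 each.
If it is in locker 3 (prior 1/8): the attendant has 35 equally likely choices, so probability 1/35; weight (1/8)·(1/35) = 1/280.
The weights sum to 1/35.
So P(the prize voucher in locker 1 | the attendant opened locker 2, locker 5, and locker 8) = (1/160) / (1/35) = 7/32.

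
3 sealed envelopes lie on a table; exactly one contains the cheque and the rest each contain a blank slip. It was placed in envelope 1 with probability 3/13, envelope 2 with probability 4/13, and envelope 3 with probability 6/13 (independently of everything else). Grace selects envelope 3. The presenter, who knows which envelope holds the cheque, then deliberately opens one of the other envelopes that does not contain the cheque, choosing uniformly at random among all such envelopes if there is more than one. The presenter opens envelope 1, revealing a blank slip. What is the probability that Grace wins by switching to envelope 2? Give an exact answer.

Consider each possible location of the cheque in turn.
If it is in envelope 1 (prior 3/13): the presenter opened envelope 1, so this case is ruled out; weight (3/13)·0 = 0.
If it is in envelope 2 (prior 4/13): the presenter has no choice, probability 1; weight (4/13)·1 = 4/13.
If it is in envelope 3 (prior 6/13): the presenter has 2 equally likely choices, so probability 1/2; weight (6/13)·(1/2) = 3/13.
The weights sum to 7/13.
So P(the cheque in envelope 2 | the presenter opened envelope 1) = (4/13) / (7/13) = 4/7.

4/7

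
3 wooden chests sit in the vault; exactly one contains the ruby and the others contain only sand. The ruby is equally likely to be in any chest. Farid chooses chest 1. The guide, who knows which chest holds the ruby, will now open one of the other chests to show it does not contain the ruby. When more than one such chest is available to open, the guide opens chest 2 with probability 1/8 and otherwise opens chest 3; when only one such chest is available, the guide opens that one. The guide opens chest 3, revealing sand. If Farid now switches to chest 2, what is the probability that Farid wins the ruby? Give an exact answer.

8/15

Consider each possible location of the ruby in turn.
If it is in chest 1 (prior 1/3): chest 2 is available but not opened, probability 7/8; weight (1/3)·(7/8) = 7/24.
If it is in chest 2 (prior 1/3): only chest 3 is available, probability 1; weight (1/3)·1 = 1/3.
If it is in chest 3 (prior 1/3): the guide opened chest 3, so this case is ruled out; weight (1/3)·0 = 0.
The weights sum to 5/8.
So P(the ruby in chest 2 | the guide opened chest 3) = (1/3) / (5/8) = 8/15.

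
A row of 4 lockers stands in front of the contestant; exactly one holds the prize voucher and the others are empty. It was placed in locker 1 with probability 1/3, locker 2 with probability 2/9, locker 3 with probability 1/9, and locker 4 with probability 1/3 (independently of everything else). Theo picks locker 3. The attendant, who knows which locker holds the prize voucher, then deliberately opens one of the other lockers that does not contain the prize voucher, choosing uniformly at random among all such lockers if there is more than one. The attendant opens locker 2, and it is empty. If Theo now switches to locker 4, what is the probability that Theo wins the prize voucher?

Consider each possible location of the prize voucher in turn.
If it is in either of lockers 1 and 4 (prior 1/3 each): the attendant has 2 equally likely choices, so probability 1/2; weight (1/3)·(1/2) = 1/6 each.
If it is in locker 2 (prior 2/9): the attendant opened locker 2, so this case is ruled out; weight (2/9)·0 = 0.
If it is in locker 3 (prior 1/9): the attendant has 3 equally likely choices, so probability 1/3; weight (1/9)·(1/3) = 1/27.
The weights sum to 10/27.
So P(the prize voucher in locker 4 | the attendant opened locker 2) = (1/6) / (10/27) = 9/20.

9/20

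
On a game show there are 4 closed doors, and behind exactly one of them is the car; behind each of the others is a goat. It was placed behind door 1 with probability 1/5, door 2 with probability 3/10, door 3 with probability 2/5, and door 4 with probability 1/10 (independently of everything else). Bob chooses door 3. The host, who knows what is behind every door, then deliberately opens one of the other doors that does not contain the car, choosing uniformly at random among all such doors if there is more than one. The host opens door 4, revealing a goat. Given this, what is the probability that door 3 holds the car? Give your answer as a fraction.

8/23

Consider each possible location of the car in turn.
If it is behind door 1 (prior 1/5): the host has 2 equally likely choices, so probability 1/2; weight (1/5)·(1/2) = 1/10.
If it is behind door 2 (prior 3/10): the host has 2 equally likely choices, so probability 1/2; weight (3/10)·(1/2) = 3/20.
If it is behind door 3 (prior 2/5): the host has 3 equally likely choices, so probability 1/3; weight (2/5)·(1/3) = 2/15.
If it is behind door 4 (prior 1/10): the host opened door 4, so this case is ruled out; weight (1/10)·0 = 0.
The weights sum to 23/60.
So P(the car behind door 3 | the host opened door 4) = (2/15) / (23/60) = 8/23.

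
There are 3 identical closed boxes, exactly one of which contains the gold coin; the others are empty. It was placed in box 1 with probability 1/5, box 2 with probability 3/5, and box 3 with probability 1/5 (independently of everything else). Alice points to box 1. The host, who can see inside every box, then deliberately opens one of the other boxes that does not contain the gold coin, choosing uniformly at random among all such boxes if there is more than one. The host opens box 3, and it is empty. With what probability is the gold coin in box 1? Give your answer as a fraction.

1/7

Condition on the true location of the gold coin.
If it is in box 1 (prior 1/5): the host has 2 equally likely choices, so probability 1/2; weight (1/5)·(1/2) = 1/10.
If it is in box 2 (prior 3/5): the host has no choice, probability 1; weight (3/5)·1 = 3/5.
If it is in box 3 (prior 1/5): the host opened box 3, so this case is ruled out; weight (1/5)·0 = 0.
The weights sum to 7/10.
So P(the gold coin in box 1 | the host opened box 3) = (1/10) / (7/10) = 1/7.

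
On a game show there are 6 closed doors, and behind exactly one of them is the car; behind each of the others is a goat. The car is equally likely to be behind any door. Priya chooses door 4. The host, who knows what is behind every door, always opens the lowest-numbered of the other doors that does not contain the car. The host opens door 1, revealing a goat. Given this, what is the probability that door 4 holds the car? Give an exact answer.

Consider each possible location of the car in turn.
If it is behind door 1 (prior 1/6): the host opened door 1, so this case is ruled out; weight (1/6)·0 = 0.
If it is behind any of doors 2, 3, 4, 5, and 6 (prior 1/6 each): door 1 is the lowest-numbered option available, probability 1; weight (1/6)·1 = 1/6 each.
The weights sum to 5/6.
So P(the car behind door 4 | the host opened door 1) = (1/6) / (5/6) = 1/5.

1/5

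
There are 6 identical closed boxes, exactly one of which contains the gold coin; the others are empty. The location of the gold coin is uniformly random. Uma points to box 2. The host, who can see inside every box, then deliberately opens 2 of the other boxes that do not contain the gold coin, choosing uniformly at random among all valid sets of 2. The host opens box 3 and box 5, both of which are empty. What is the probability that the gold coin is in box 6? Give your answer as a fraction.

5/18

Condition on the true location of the gold coin.
If it is in any of boxes 1, 4, and 6 (prior 1/6 each): the host has 6 equally likely choices, so probability 1/6; weight (1/6)·(1/6) = 1/36 each.
If it is in box 2 (prior 1/6): the host has 10 equally likely choices, so probability 1/10; weight (1/6)·(1/10) = 1/60.
If it is in either of boxes 3 and 5 (prior 1/6 each): that box was opened and seen not to hold the prize — ruled out; weight (1/6)·0 = 0 each.
The weights sum to 1/10.
So P(the gold coin in box 6 | the host opened box 3 and box 5) = (1/36) / (1/10) = 5/18.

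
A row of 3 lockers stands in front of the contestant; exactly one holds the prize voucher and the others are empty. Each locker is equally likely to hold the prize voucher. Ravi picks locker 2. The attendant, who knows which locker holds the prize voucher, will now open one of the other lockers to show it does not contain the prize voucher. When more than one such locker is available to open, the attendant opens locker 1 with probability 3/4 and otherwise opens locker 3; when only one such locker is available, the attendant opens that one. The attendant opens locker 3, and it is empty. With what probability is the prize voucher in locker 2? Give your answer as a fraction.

1/5

Consider each possible location of the prize voucher in turn.
If it is in locker 1 (prior 1/3): only locker 3 is available, probability 1; weight (1/3)·1 = 1/3.
If it is in locker 2 (prior 1/3): locker 1 is available but not opened, probability 1/4; weight (1/3)·(1/4) = 1/12.
If it is in locker 3 (prior 1/3): the attendant opened locker 3, so this case is ruled out; weight (1/3)·0 = 0.
The weights sum to 5/12.
So P(the prize voucher in locker 2 | the attendant opened locker 3) = (1/12) / (5/12) = 1/5.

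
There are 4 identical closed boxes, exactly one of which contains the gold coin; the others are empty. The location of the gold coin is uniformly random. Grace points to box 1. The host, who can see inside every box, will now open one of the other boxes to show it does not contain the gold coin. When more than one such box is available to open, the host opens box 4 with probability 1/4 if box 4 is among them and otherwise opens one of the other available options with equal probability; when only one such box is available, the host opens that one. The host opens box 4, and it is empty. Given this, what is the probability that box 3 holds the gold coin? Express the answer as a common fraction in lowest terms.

1/3

Condition on the true location of the gold coin.
If it is in any of boxes 1, 2, and 3 (prior 1/4 each): box 4 is available, opened with probability 1/4; weight (1/4)·(1/4) = 1/16 each.
If it is in box 4 (prior 1/4): the host opened box 4, so this case is ruled out; weight (1/4)·0 = 0.
The weights sum to 3/16.
So P(the gold coin in box 3 | the host opened box 4) = (1/16) / (3/16) = 1/3.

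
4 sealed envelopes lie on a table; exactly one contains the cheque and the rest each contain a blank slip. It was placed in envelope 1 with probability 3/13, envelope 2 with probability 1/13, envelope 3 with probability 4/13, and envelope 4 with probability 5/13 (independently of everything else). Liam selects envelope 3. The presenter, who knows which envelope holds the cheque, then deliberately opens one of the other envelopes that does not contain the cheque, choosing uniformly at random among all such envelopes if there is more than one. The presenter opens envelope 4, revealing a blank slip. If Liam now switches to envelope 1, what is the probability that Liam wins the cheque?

Apply Bayes' rule, conditioning on where the cheque actually is.
If it is in envelope 1 (prior 3/13): the presenter has 2 equally likely choices, so probability 1/2; weight (3/13)·(1/2) = 3/26.
If it is in envelope 2 (prior 1/13): the presenter has 2 equally likely choices, so probability 1/2; weight (1/13)·(1/2) = 1/26.
If it is in envelope 3 (prior 4/13): the presenter has 3 equally likely choices, so probability 1/3; weight (4/13)·(1/3) = 4/39.
If it is in envelope 4 (prior 5/13): the presenter opened envelope 4, so this case is ruled out; weight (5/13)·0 = 0.
The weights sum to 10/39.
So P(the cheque in envelope 1 | the presenter opened envelope 4) = (3/26) / (10/39) = 9/20.

9/20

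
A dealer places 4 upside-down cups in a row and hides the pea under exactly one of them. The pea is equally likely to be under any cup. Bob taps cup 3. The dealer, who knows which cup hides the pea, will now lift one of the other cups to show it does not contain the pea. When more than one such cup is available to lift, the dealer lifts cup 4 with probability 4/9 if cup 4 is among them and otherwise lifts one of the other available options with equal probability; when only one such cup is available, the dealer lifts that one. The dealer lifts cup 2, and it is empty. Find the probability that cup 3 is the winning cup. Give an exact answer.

Consider each possible location of the pea in turn.
If it is under cup 1 (prior 1/4): cup 4 is available but not opened, probability 5/9; weight (1/4)·(5/9) = 5/36.
If it is under cup 2 (prior 1/4): the dealer opened cup 2, so this case is ruled out; weight (1/4)·0 = 0.
If it is under cup 3 (prior 1/4): cup 4 is available but not opened; cup 2 gets probability (1 − 4/9)/2 = 5/18; weight (1/4)·(5/18) = 5/72.
If it is under cup 4 (prior 1/4): cup 4 holds the prize so is unavailable; the dealer chooses uniformly among the 2 others, probability 1/2; weight (1/4)·(1/2) = 1/8.
The weights sum to 1/3.
So P(the pea under cup 3 | the dealer opened cup 2) = (5/72) / (1/3) = 5/24.

5/24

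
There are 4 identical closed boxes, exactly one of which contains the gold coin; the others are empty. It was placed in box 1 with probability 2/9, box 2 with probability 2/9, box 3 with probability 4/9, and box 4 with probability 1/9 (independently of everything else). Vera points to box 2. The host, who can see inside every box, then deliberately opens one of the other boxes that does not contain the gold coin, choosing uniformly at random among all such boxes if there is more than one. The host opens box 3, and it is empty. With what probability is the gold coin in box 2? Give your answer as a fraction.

Apply Bayes' rule, conditioning on where the gold coin actually is.
If it is in box 1 (prior 2/9): the host has 2 equally likely choices, so probability 1/2; weight (2/9)·(1/2) = 1/9.
If it is in box 2 (prior 2/9): the host has 3 equally likely choices, so probability 1/3; weight (2/9)·(1/3) = 2/27.
If it is in box 3 (prior 4/9): the host opened box 3, so this case is ruled out; weight (4/9)·0 = 0.
If it is in box 4 (prior 1/9): the host has 2 equally likely choices, so probability 1/2; weight (1/9)·(1/2) = 1/18.
The weights sum to 13/54.
So P(the gold coin in box 2 | the host opened box 3) = (2/27) / (13/54) = 4/13.

4/13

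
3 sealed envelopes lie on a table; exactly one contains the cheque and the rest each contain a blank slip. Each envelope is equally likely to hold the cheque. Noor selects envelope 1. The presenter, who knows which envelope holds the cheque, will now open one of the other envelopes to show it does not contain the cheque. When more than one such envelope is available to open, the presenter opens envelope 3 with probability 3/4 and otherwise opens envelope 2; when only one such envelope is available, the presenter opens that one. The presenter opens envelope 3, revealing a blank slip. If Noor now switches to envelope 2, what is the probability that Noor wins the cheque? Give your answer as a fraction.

Apply Bayes' rule, conditioning on where the cheque actually is.
If it is in envelope 1 (prior 1/3): envelope 3 is available, opened with probability 3/4; weight (1/3)·(3/4) = 1/4.
If it is in envelope 2 (prior 1/3): only envelope 3 is available, probability 1; weight (1/3)·1 = 1/3.
If it is in envelope 3 (prior 1/3): the presenter opened envelope 3, so this case is ruled out; weight (1/3)·0 = 0.
The weights sum to 7/12.
So P(the cheque in envelope 2 | the presenter opened envelope 3) = (1/3) / (7/12) = 4/7.

4/7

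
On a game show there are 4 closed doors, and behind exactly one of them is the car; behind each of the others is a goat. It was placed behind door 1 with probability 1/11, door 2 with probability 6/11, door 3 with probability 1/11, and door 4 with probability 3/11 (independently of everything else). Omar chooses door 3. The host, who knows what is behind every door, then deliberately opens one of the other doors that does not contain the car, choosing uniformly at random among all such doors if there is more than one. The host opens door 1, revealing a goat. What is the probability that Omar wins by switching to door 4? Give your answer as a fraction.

9/29

Consider each possible location of the car in turn.
If it is behind door 1 (prior 1/11): the host opened door 1, so this case is ruled out; weight (1/11)·0 = 0.
If it is behind door 2 (prior 6/11): the host has 2 equally likely choices, so probability 1/2; weight (6/11)·(1/2) = 3/11.
If it is behind door 3 (prior 1/11): the host has 3 equally likely choices, so probability 1/3; weight (1/11)·(1/3) = 1/33.
If it is behind door 4 (prior 3/11): the host has 2 equally likely choices, so probability 1/2; weight (3/11)·(1/2) = 3/22.
The weights sum to 29/66.
So P(the car behind door 4 | the host opened door 1) = (3/22) / (29/66) = 9/29.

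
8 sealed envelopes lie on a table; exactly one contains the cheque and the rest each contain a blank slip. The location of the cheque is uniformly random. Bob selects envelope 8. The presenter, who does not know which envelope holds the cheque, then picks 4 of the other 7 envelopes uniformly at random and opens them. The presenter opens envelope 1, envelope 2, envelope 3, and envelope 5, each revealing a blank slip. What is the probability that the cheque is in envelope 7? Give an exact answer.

Condition on the true location of the cheque.
If it is in any of envelopes 1, 2, 3, and 5 (prior 1/8 each): that envelope was opened and seen not to hold the prize — ruled out; weight (1/8)·0 = 0 each.
If it is in any of envelopes 4, 6, 7, and 8 (prior 1/8 each): the presenter picks exactly this set with probability 1/35 regardless, and none is the prize; weight (1/8)·(1/35) = 1/280 each.
The weights sum to 1/70.
So P(the cheque in envelope 7 | the presenter opened envelope 1, envelope 2, envelope 3, and envelope 5) = (1/280) / (1/70) = 1/4.

1/4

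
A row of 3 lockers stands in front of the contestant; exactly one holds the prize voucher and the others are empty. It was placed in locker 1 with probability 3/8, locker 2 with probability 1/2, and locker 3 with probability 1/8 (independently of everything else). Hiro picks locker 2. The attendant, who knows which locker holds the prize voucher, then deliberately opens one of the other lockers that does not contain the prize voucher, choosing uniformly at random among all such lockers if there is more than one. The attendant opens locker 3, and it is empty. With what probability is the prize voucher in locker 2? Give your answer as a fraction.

2/5

Condition on the true location of the prize voucher.
If it is in locker 1 (prior 3/8): the attendant has no choice, probability 1; weight (3/8)·1 = 3/8.
If it is in locker 2 (prior 1/2): the attendant has 2 equally likely choices, so probability 1/2; weight (1/2)·(1/2) = 1/4.
If it is in locker 3 (prior 1/8): the attendant opened locker 3, so this case is ruled out; weight (1/8)·0 = 0.
The weights sum to 5/8.
So P(the prize voucher in locker 2 | the attendant opened locker 3) = (1/4) / (5/8) = 2/5.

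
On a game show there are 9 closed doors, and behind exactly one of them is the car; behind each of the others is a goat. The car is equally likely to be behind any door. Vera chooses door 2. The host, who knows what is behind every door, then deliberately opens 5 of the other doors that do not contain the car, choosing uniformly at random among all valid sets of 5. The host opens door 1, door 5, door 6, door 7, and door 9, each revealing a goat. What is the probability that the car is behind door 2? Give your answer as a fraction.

Apply Bayes' rule, conditioning on where the car actually is.
If it is behind any of doors 1, 5, 6, 7, and 9 (prior 1/9 each): that door was opened and seen not to hold the prize — ruled out; weight (1/9)·0 = 0 each.
If it is behind door 2 (prior 1/9): the host has 56 equally likely choices, so probability 1/56; weight (1/9)·(1/56) = 1/504.
If it is behind any of doors 3, 4, and 8 (prior 1/9 each): the host has 21 equally likely choices, so probability 1/21; weight (1/9)·(1/21) = 1/189 each.
The weights sum to 1/56.
So P(the car behind door 2 | the host opened door 1, door 5, door 6, door 7, and door 9) = (1/504) / (1/56) = 1/9.

1/9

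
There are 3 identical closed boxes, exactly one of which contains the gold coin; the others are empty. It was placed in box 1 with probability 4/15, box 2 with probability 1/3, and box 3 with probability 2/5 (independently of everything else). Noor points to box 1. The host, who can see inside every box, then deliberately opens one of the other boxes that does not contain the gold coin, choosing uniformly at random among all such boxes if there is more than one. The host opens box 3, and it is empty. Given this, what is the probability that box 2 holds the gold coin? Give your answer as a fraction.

5/7

Consider each possible location of the gold coin in turn.
If it is in box 1 (prior 4/15): the host has 2 equally likely choices, so probability 1/2; weight (4/15)·(1/2) = 2/15.
If it is in box 2 (prior 1/3): the host has no choice, probability 1; weight (1/3)·1 = 1/3.
If it is in box 3 (prior 2/5): the host opened box 3, so this case is ruled out; weight (2/5)·0 = 0.
The weights sum to 7/15.
So P(the gold coin in box 2 | the host opened box 3) = (1/3) / (7/15) = 5/7.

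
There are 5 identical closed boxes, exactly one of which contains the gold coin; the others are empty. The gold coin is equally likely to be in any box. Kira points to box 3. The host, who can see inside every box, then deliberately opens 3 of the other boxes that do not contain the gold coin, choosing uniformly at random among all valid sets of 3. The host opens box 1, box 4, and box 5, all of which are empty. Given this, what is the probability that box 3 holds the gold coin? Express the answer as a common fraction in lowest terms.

Apply Bayes' rule, conditioning on where the gold coin actually is.
If it is in any of boxes 1, 4, and 5 (prior 1/5 each): that box was opened and seen not to hold the prize — ruled out; weight (1/5)·0 = 0 each.
If it is in box 2 (prior 1/5): the host has no choice, probability 1; weight (1/5)·1 = 1/5.
If it is in box 3 (prior 1/5): the host has 4 equally likely choices, so probability 1/4; weight (1/5)·(1/4) = 1/20.
The weights sum to 1/4.
So P(the gold coin in box 3 | the host opened box 1, box 4, and box 5) = (1/20) / (1/4) = 1/5.

1/5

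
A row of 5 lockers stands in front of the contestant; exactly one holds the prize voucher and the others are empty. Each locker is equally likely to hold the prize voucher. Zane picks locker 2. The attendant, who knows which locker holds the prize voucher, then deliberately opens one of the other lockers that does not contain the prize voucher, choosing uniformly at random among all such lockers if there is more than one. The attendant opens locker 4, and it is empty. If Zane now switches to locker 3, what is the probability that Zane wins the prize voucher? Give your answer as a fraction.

4/15

Condition on the true location of the prize voucher.
If it is in any of lockers 1, 3, and 5 (prior 1/5 each): the attendant has 3 equally likely choices, so probability 1/3; weight (1/5)·(1/3) = 1/15 each.
If it is in locker 2 (prior 1/5): the attendant has 4 equally likely choices, so probability 1/4; weight (1/5)·(1/4) = 1/20.
If it is in locker 4 (prior 1/5): the attendant opened locker 4, so this case is ruled out; weight (1/5)·0 = 0.
The weights sum to 1/4.
So P(the prize voucher in locker 3 | the attendant opened locker 4) = (1/15) / (1/4) = 4/15.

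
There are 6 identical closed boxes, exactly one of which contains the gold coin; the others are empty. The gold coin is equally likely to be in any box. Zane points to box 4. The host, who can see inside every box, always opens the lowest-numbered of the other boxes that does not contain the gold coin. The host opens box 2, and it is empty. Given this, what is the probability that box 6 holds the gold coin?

0

Consider each possible location of the gold coin in turn.
If it is in box 1 (prior 1/6): box 2 is the lowest-numbered option available, probability 1; weight (1/6)·1 = 1/6.
If it is in box 2 (prior 1/6): the host opened box 2, so this case is ruled out; weight (1/6)·0 = 0.
If it is in any of boxes 3, 4, 5, and 6 (prior 1/6 each): the host would have opened box 1 instead, probability 0; weight (1/6)·0 = 0 each.
The weights sum to 1/6.
So P(the gold coin in box 6 | the host opened box 2) = 0 / (1/6) = 0.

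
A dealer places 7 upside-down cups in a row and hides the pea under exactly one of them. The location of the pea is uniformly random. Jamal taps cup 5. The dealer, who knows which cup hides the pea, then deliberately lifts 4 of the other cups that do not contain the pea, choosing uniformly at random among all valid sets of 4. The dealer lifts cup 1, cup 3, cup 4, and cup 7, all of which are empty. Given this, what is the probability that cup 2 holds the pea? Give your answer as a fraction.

Apply Bayes' rule, conditioning on where the pea actually is.
If it is under any of cups 1, 3, 4, and 7 (prior 1/7 each): that cup was opened and seen not to hold the prize — ruled out; weight (1/7)·0 = 0 each.
If it is under either of cups 2 and 6 (prior 1/7 each): the dealer has 5 equally likely choices, so probability 1/5; weight (1/7)·(1/5) = 1/35 each.
If it is under cup 5 (prior 1/7): the dealer has 15 equally likely choices, so probability 1/15; weight (1/7)·(1/15) = 1/105.
The weights sum to 1/15.
So P(the pea under cup 2 | the dealer opened cup 1, cup 3, cup 4, and cup 7) = (1/35) / (1/15) = 3/7.

3/7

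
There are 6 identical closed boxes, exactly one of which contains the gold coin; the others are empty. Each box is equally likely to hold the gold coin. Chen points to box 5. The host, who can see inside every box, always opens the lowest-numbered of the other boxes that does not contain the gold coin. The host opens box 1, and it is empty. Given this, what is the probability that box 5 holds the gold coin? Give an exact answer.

Consider each possible location of the gold coin in turn.
If it is in box 1 (prior 1/6): the host opened box 1, so this case is ruled out; weight (1/6)·0 = 0.
If it is in any of boxes 2, 3, 4, 5, and 6 (prior 1/6 each): box 1 is the lowest-numbered option available, probability 1; weight (1/6)·1 = 1/6 each.
The weights sum to 5/6.
So P(the gold coin in box 5 | the host opened box 1) = (1/6) / (5/6) = 1/5.

1/5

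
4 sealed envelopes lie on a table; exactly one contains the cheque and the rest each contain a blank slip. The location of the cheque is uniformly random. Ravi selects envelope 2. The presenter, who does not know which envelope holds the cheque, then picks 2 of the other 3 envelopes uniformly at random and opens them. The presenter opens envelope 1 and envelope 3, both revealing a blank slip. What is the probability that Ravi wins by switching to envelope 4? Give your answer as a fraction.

1/2

Condition on the true location of the cheque.
If it is in either of envelopes 1 and 3 (prior 1/4 each): that envelope was opened and seen not to hold the prize — ruled out; weight (1/4)·0 = 0 each.
If it is in either of envelopes 2 and 4 (prior 1/4 each): the presenter picks exactly this set with probability 1/3 regardless, and none is the prize; weight (1/4)·(1/3) = 1/12 each.
The weights sum to 1/6.
So P(the cheque in envelope 4 | the presenter opened envelope 1 and envelope 3) = (1/12) / (1/6) = 1/2.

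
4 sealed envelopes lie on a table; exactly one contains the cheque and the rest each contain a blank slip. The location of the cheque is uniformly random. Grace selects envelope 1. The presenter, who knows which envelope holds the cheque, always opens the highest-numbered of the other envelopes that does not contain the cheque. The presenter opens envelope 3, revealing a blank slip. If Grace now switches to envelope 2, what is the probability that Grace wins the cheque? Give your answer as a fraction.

0

Condition on the true location of the cheque.
If it is in either of envelopes 1 and 2 (prior 1/4 each): the presenter would have opened envelope 4 instead, probability 0; weight (1/4)·0 = 0 each.
If it is in envelope 3 (prior 1/4): the presenter opened envelope 3, so this case is ruled out; weight (1/4)·0 = 0.
If it is in envelope 4 (prior 1/4): envelope 3 is the highest-numbered option available, probability 1; weight (1/4)·1 = 1/4.
The weights sum to 1/4.
So P(the cheque in envelope 2 | the presenter opened envelope 3) = 0 / (1/4) = 0.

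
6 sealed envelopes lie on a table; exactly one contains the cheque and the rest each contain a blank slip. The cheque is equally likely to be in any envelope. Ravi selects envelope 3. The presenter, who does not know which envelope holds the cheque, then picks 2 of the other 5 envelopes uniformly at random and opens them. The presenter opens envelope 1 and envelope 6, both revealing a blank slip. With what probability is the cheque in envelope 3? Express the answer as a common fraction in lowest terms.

1/4

Because the presenter chose which envelopes to open without knowing where the cheque is, the choice is independent of the prize location. Learning that none of the 2 opened envelopes holds the cheque simply rules out those 2 locations and leaves the remaining 4 envelopes still equally likely by symmetry.
So P(the cheque in envelope 3) = 1/4.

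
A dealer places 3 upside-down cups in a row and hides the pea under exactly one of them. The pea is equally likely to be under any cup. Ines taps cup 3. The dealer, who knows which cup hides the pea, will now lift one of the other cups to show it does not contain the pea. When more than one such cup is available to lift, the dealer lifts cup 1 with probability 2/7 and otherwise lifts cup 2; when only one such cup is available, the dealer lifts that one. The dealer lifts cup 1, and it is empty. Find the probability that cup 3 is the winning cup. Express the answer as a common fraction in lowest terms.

2/9

Apply Bayes' rule, conditioning on where the pea actually is.
If it is under cup 1 (prior 1/3): the dealer opened cup 1, so this case is ruled out; weight (1/3)·0 = 0.
If it is under cup 2 (prior 1/3): only cup 1 is available, probability 1; weight (1/3)·1 = 1/3.
If it is under cup 3 (prior 1/3): cup 1 is available, opened with probability 2/7; weight (1/3)·(2/7) = 2/21.
The weights sum to 3/7.
So P(the pea under cup 3 | the dealer opened cup 1) = (2/21) / (3/7) = 2/9.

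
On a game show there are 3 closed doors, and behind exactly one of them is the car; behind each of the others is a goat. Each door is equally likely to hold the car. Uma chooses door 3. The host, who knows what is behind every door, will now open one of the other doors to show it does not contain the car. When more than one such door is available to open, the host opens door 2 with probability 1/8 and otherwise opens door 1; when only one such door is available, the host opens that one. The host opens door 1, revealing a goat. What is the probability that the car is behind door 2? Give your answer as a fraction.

Apply Bayes' rule, conditioning on where the car actually is.
If it is behind door 1 (prior 1/3): the host opened door 1, so this case is ruled out; weight (1/3)·0 = 0.
If it is behind door 2 (prior 1/3): only door 1 is available, probability 1; weight (1/3)·1 = 1/3.
If it is behind door 3 (prior 1/3): door 2 is available but not opened, probability 7/8; weight (1/3)·(7/8) = 7/24.
The weights sum to 5/8.
So P(the car behind door 2 | the host opened door 1) = (1/3) / (5/8) = 8/15.

8/15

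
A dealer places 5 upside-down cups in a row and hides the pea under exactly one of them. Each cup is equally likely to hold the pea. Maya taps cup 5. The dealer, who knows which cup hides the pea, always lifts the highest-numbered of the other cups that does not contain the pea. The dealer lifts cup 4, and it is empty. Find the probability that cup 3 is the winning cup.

Consider each possible location of the pea in turn.
If it is under any of cups 1, 2, 3, and 5 (prior 1/5 each): cup 4 is the highest-numbered option available, probability 1; weight (1/5)·1 = 1/5 each.
If it is under cup 4 (prior 1/5): the dealer opened cup 4, so this case is ruled out; weight (1/5)·0 = 0.
The weights sum to 4/5.
So P(the pea under cup 3 | the dealer opened cup 4) = (1/5) / (4/5) = 1/4.

1/4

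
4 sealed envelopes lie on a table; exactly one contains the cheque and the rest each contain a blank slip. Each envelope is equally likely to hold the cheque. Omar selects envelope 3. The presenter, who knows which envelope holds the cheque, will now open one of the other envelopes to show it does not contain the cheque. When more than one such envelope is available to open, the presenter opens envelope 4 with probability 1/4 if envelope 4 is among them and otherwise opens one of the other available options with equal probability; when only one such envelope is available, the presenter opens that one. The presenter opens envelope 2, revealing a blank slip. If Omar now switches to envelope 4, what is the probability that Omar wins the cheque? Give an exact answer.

4/13

Condition on the true location of the cheque.
If it is in envelope 1 (prior 1/4): envelope 4 is available but not opened, probability 3/4; weight (1/4)·(3/4) = 3/16.
If it is in envelope 2 (prior 1/4): the presenter opened envelope 2, so this case is ruled out; weight (1/4)·0 = 0.
If it is in envelope 3 (prior 1/4): envelope 4 is available but not opened; envelope 2 gets probability (1 − 1/4)/2 = 3/8; weight (1/4)·(3/8) = 3/32.
If it is in envelope 4 (prior 1/4): envelope 4 holds the prize so is unavailable; the presenter chooses uniformly among the 2 others, probability 1/2; weight (1/4)·(1/2) = 1/8.
The weights sum to 13/32.
So P(the cheque in envelope 4 | the presenter opened envelope 2) = (1/8) / (13/32) = 4/13.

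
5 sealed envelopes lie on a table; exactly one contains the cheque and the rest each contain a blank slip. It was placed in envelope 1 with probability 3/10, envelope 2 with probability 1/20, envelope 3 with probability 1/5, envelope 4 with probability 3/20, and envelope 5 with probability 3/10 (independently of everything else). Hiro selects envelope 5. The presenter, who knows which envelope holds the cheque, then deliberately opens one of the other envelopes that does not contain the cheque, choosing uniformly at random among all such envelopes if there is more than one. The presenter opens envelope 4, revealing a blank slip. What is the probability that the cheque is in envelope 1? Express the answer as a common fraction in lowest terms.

12/31

Apply Bayes' rule, conditioning on where the cheque actually is.
If it is in envelope 1 (prior 3/10): the presenter has 3 equally likely choices, so probability 1/3; weight (3/10)·(1/3) = 1/10.
If it is in envelope 2 (prior 1/20): the presenter has 3 equally likely choices, so probability 1/3; weight (1/20)·(1/3) = 1/60.
If it is in envelope 3 (prior 1/5): the presenter has 3 equally likely choices, so probability 1/3; weight (1/5)·(1/3) = 1/15.
If it is in envelope 4 (prior 3/20): the presenter opened envelope 4, so this case is ruled out; weight (3/20)·0 = 0.
If it is in envelope 5 (prior 3/10): the presenter has 4 equally likely choices, so probability 1/4; weight (3/10)·(1/4) = 3/40.
The weights sum to 31/120.
So P(the cheque in envelope 1 | the presenter opened envelope 4) = (1/10) / (31/120) = 12/31.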